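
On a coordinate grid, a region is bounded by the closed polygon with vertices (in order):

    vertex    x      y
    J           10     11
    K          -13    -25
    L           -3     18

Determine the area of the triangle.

314.5

Apply the shoelace formula: 2A = Σ (x_i·y_{i+1} − x_{i+1}·y_i), indices taken mod 3.
Cross-terms: -107, -309, -213  ⇒  Σ = -629
Area = |Σ|/2 = 314.5.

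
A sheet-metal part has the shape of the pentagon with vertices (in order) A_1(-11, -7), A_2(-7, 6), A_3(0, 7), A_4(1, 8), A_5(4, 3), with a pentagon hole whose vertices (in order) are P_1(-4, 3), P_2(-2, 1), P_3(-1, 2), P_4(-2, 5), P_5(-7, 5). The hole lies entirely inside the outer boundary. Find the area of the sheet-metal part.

Outer boundary:
Σ = (-115) + (-49) + (-7) + (-29) + (5) = -195
Area = |Σ|/2 = 97.5.
Hole:
Apply the surveyor's formula: 2A = Σ (x_i·y_{i+1} − x_{i+1}·y_i), indices taken mod 5.
Cross-terms: 2, -3, -1, 25, -1  ⇒  Σ = 22
Area = |Σ|/2 = 11.
Net area = 97.5 − 11 = 86.5.

86.5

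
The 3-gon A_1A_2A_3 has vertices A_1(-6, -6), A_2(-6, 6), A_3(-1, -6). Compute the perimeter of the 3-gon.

30

|A_1A_2| = √((0)² + (12)²) = √144 = 12
|A_2A_3| = √((5)² + (-12)²) = √169 = 13
|A_3A_1| = √((-5)² + (0)²) = √25 = 5
Perimeter = 12 + 13 + 5 = 30.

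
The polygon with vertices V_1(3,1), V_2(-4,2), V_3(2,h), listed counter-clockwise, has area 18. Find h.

-4

Write out the shoelace sum; only the two edges meeting at V_3 involve h:
2·Area = [((-4)·h − 2·2) + (2·1 − 3·h)] + 10
       = -7·h + 8 = 36
⇒ h = -4.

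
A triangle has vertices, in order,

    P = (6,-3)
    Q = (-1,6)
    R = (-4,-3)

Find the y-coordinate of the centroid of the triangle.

Apply the shoelace (surveyor's) formula. First the cross-terms c_i = x_i·y_{i+1} − x_{i+1}·y_i:
  33, 27, 30  ⇒  2A = 90, A = 45.
Then Σ (y_i + y_{i+1})·c_i = 0, so ȳ = 0 / (6·45) = 0.

0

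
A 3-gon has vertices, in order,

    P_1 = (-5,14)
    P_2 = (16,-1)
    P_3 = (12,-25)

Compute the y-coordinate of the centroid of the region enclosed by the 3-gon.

Apply the shoelace formula. First the cross-terms c_i = x_i·y_{i+1} − x_{i+1}·y_i:
  -219, -388, 43  ⇒  2A = -564, A = -282.
Then Σ (y_i + y_{i+1})·c_i = 6768, so ȳ = 6768 / (6·(-282)) = -4.

-4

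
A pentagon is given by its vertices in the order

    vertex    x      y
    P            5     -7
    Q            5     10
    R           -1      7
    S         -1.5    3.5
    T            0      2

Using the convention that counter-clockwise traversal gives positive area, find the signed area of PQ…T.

62

Σ = (85) + (45) + (7) + (-3) + (-10) = 124
Signed area = Σ/2 = 62 (positive ⇒ counter-clockwise traversal).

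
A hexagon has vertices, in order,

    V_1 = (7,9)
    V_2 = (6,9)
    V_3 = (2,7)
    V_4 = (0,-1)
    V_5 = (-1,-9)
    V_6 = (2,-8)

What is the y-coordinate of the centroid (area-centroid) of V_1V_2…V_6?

88/195

Apply the surveyor's formula. First the cross-terms c_i = x_i·y_{i+1} − x_{i+1}·y_i:
  9, 24, -2, -1, 26, 74  ⇒  2A = 130, A = 65.
Then Σ (y_i + y_{i+1})·c_i = 176, so ȳ = 176 / (6·65) = 88/195.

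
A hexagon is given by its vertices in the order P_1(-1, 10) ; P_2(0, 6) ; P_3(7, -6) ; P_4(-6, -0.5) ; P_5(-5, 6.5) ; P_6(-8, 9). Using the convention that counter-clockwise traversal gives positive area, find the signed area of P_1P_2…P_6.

Σ = (-6) + (-42) + (-39.5) + (-41.5) + (7) + (-71) = -193
Signed area = Σ/2 = -96.5 (negative ⇒ clockwise traversal).

-96.5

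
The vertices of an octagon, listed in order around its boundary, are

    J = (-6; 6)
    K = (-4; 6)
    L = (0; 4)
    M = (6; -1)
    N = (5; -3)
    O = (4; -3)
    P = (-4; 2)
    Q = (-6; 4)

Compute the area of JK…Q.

Apply Gauss's area formula: 2A = Σ (x_i·y_{i+1} − x_{i+1}·y_i), indices taken mod 8.
Σ = (-12) + (-16) + (-24) + (-13) + (-3) + (-4) + (-4) + (-12) = -88
Area = |Σ|/2 = 44.

44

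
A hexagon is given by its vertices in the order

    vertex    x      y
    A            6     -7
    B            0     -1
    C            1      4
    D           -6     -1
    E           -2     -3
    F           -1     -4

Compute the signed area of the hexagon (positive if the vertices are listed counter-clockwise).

35

Apply the shoelace formula: 2A = Σ (x_i·y_{i+1} − x_{i+1}·y_i), indices taken mod 6.
Cross-terms: -6, 1, 23, 16, 5, 31  ⇒  Σ = 70
Signed area = Σ/2 = 35 (positive ⇒ counter-clockwise traversal).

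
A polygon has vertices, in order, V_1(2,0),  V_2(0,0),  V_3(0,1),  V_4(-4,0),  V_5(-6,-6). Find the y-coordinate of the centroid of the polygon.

Apply Gauss's area formula. First the cross-terms c_i = x_i·y_{i+1} − x_{i+1}·y_i:
  0, 0, 4, 24, 12  ⇒  2A = 40, A = 20.
Then Σ (y_i + y_{i+1})·c_i = -212, so ȳ = -212 / (6·20) = -53/30.

-53/30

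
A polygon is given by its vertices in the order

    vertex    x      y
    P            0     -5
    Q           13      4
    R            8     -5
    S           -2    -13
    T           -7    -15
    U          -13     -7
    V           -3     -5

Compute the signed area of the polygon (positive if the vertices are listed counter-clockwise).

Cross-terms: 65, -97, -114, -61, -146, 44, 15  ⇒  Σ = -294
Signed area = Σ/2 = -147 (negative ⇒ clockwise traversal).

-147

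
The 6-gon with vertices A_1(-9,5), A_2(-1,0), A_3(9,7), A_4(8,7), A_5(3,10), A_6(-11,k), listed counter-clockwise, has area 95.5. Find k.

The doubled signed area Σ (x_i y_{i+1} − x_{i+1} y_i) is linear in k.
With k=0 it equals 119; the coefficient of k is 12 (from the two edges through A_6).
So 12·k + 119 = 2·95.5 = 191 ⇒ k = 6.

6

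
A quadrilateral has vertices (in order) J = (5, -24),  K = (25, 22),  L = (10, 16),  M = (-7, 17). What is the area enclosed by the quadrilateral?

Apply the surveyor's formula: 2A = Σ (x_i·y_{i+1} − x_{i+1}·y_i), indices taken mod 4.
Σ = (710) + (180) + (282) + (83) = 1255
Area = |Σ|/2 = 627.5.

627.5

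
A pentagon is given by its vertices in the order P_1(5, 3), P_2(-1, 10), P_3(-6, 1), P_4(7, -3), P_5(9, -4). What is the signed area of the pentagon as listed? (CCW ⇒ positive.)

84.5

Apply the shoelace (surveyor's) formula: 2A = Σ (x_i·y_{i+1} − x_{i+1}·y_i), indices taken mod 5.
Cross-terms: 53, 59, 11, -1, 47  ⇒  Σ = 169
Signed area = Σ/2 = 84.5 (positive ⇒ counter-clockwise traversal).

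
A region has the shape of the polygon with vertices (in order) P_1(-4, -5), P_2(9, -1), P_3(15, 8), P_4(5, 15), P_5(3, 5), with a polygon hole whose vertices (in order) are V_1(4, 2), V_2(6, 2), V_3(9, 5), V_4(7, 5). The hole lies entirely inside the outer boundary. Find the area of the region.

Outer boundary:
Cross-terms: 49, 87, 185, -20, 5  ⇒  Σ = 306
Area = |Σ|/2 = 153.
Hole:
Apply Gauss's area formula: 2A = Σ (x_i·y_{i+1} − x_{i+1}·y_i), indices taken mod 4.
V_1→V_2: (4)(2) − (6)(2) = -4
V_2→V_3: (6)(5) − (9)(2) = 12
V_3→V_4: (9)(5) − (7)(5) = 10
V_4→V_1: (7)(2) − (4)(5) = -6
Σ = 12
Area = |Σ|/2 = 6.
Net area = 153 − 6 = 147.

147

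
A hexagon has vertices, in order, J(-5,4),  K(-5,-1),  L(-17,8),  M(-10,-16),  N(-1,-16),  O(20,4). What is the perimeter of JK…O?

|JK| = √((0)² + (-5)²) = √25 = 5
|KL| = √((-12)² + (9)²) = √225 = 15
|LM| = √((7)² + (-24)²) = √625 = 25
|MN| = √((9)² + (0)²) = √81 = 9
|NO| = √((21)² + (20)²) = √841 = 29
|OJ| = √((-25)² + (0)²) = √625 = 25
Perimeter = 5 + 15 + 25 + 9 + 29 + 25 = 108.

108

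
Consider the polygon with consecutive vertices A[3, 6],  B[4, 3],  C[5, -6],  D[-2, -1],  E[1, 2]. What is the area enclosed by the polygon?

Apply Gauss's area formula: 2A = Σ (x_i·y_{i+1} − x_{i+1}·y_i), indices taken mod 5.
Cross-terms: -15, -39, -17, -3, 0  ⇒  Σ = -74
Area = |Σ|/2 = 37.

37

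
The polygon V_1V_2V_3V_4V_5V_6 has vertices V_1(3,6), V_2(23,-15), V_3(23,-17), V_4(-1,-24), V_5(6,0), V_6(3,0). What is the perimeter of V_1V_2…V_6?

90

|V_1V_2| = √((20)² + (-21)²) = √841 = 29
|V_2V_3| = √((0)² + (-2)²) = √4 = 2
|V_3V_4| = √((-24)² + (-7)²) = √625 = 25
|V_4V_5| = √((7)² + (24)²) = √625 = 25
|V_5V_6| = √((-3)² + (0)²) = √9 = 3
|V_6V_1| = √((0)² + (6)²) = √36 = 6
Perimeter = 29 + 2 + 25 + 25 + 3 + 6 = 90.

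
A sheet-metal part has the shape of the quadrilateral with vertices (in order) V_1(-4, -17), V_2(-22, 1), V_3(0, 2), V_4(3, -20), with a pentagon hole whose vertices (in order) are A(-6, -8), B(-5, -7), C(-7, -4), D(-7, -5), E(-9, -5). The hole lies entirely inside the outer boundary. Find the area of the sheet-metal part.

273.5

Outer boundary:
V_1→V_2: (-4)(1) − (-22)(-17) = -378
V_2→V_3: (-22)(2) − (0)(1) = -44
V_3→V_4: (0)(-20) − (3)(2) = -6
V_4→V_1: (3)(-17) − (-4)(-20) = -131
Σ = -559
Area = |Σ|/2 = 279.5.
Hole:
Σ = (2) + (-29) + (7) + (-10) + (42) = 12
Area = |Σ|/2 = 6.
Net area = 279.5 − 6 = 273.5.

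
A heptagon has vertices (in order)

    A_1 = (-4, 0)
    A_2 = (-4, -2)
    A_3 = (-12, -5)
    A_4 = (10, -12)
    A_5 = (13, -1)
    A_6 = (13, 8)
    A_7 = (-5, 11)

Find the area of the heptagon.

Apply the surveyor's formula: 2A = Σ (x_i·y_{i+1} − x_{i+1}·y_i), indices taken mod 7.
Cross-terms: 8, -4, 194, 146, 117, 183, 44  ⇒  Σ = 688
Area = |Σ|/2 = 344.

344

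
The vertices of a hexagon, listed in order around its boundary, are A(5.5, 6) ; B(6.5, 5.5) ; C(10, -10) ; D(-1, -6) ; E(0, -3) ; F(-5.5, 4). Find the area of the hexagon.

133.625

Apply the surveyor's formula: 2A = Σ (x_i·y_{i+1} − x_{i+1}·y_i), indices taken mod 6.
Cross-terms: -8.75, -120, -70, 3, -16.5, -55  ⇒  Σ = -267.25
Area = |Σ|/2 = 133.625.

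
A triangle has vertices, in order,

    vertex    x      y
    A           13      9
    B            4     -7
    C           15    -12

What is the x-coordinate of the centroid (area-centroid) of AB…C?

Apply Gauss's area formula. First the cross-terms c_i = x_i·y_{i+1} − x_{i+1}·y_i:
  -127, 57, 291  ⇒  2A = 221, A = 110.5.
Then Σ (x_i + x_{i+1})·c_i = 7072, so x̄ = 7072 / (6·110.5) = 32/3.

32/3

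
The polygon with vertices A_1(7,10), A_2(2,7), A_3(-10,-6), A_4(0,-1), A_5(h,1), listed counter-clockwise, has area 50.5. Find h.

1

Write out the shoelace sum; only the two edges meeting at A_5 involve h:
2·Area = [(0·1 − h·(-1)) + (h·10 − 7·1)] + 97
       = 11·h + 90 = 101
⇒ h = 1.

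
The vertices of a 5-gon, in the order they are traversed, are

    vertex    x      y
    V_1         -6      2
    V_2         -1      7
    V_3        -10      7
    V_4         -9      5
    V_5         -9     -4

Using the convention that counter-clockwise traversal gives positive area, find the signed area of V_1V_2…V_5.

37.5

Σ = (-40) + (63) + (13) + (81) + (-42) = 75
Signed area = Σ/2 = 37.5 (positive ⇒ counter-clockwise traversal).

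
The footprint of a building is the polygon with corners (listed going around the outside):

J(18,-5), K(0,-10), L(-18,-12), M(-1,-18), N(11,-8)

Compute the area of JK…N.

Apply Gauss's area formula: 2A = Σ (x_i·y_{i+1} − x_{i+1}·y_i), indices taken mod 5.
Cross-terms: -180, -180, 312, 206, 89  ⇒  Σ = 247
Area = |Σ|/2 = 123.5.

123.5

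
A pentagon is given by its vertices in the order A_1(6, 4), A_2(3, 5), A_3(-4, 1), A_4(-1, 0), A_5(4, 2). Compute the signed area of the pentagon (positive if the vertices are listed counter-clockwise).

22

Apply the shoelace (surveyor's) formula: 2A = Σ (x_i·y_{i+1} − x_{i+1}·y_i), indices taken mod 5.
A_1→A_2: (6)(5) − (3)(4) = 18
A_2→A_3: (3)(1) − (-4)(5) = 23
A_3→A_4: (-4)(0) − (-1)(1) = 1
A_4→A_5: (-1)(2) − (4)(0) = -2
A_5→A_1: (4)(4) − (6)(2) = 4
Σ = 44
Signed area = Σ/2 = 22 (positive ⇒ counter-clockwise traversal).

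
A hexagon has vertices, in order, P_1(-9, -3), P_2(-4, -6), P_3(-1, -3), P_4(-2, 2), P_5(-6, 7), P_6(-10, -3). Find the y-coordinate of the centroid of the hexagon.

Apply the shoelace (surveyor's) formula. First the cross-terms c_i = x_i·y_{i+1} − x_{i+1}·y_i:
  42, 6, -8, -2, 88, 3  ⇒  2A = 129, A = 64.5.
Then Σ (y_i + y_{i+1})·c_i = -108, so ȳ = -108 / (6·64.5) = -12/43.

-12/43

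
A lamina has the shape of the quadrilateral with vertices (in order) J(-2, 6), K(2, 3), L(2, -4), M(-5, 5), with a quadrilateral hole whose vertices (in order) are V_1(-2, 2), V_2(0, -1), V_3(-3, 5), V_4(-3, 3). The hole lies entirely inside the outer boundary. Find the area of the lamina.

28.5

Outer boundary:
J→K: (-2)(3) − (2)(6) = -18
K→L: (2)(-4) − (2)(3) = -14
L→M: (2)(5) − (-5)(-4) = -10
M→J: (-5)(6) − (-2)(5) = -20
Σ = -62
Area = |Σ|/2 = 31.
Hole:
Apply the shoelace formula: 2A = Σ (x_i·y_{i+1} − x_{i+1}·y_i), indices taken mod 4.
V_1→V_2: (-2)(-1) − (0)(2) = 2
V_2→V_3: (0)(5) − (-3)(-1) = -3
V_3→V_4: (-3)(3) − (-3)(5) = 6
V_4→V_1: (-3)(2) − (-2)(3) = 0
Σ = 5
Area = |Σ|/2 = 2.5.
Net area = 31 − 2.5 = 28.5.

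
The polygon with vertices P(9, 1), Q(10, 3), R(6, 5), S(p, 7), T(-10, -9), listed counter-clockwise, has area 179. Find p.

The doubled signed area Σ (x_i y_{i+1} − x_{i+1} y_i) is linear in p.
With p=0 it equals 232; the coefficient of p is -14 (from the two edges through S).
So -14·p + 232 = 2·179 = 358 ⇒ p = -9.

-9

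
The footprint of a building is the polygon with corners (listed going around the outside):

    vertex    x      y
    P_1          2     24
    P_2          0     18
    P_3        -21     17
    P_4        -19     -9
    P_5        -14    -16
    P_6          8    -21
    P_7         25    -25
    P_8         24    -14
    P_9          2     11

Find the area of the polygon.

Apply the shoelace (surveyor's) formula: 2A = Σ (x_i·y_{i+1} − x_{i+1}·y_i), indices taken mod 9.
Cross-terms: 36, 378, 512, 178, 422, 325, 250, 292, 26  ⇒  Σ = 2419
Area = |Σ|/2 = 1209.5.

1209.5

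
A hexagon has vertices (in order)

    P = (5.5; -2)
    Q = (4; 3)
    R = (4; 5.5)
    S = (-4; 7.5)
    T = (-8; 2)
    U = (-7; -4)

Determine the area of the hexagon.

Apply Gauss's area formula: 2A = Σ (x_i·y_{i+1} − x_{i+1}·y_i), indices taken mod 6.
Σ = (24.5) + (10) + (52) + (52) + (46) + (36) = 220.5
Area = |Σ|/2 = 110.25.

110.25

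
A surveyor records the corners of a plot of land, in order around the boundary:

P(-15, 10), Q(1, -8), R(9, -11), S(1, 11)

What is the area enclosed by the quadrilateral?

Σ = (110) + (61) + (110) + (175) = 456
Area = |Σ|/2 = 228.

228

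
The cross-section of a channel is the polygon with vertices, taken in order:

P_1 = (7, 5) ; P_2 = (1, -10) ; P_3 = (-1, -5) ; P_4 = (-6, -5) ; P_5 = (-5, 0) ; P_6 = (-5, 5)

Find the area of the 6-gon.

Σ = (-75) + (-15) + (-25) + (-25) + (-25) + (-60) = -225
Area = |Σ|/2 = 112.5.

112.5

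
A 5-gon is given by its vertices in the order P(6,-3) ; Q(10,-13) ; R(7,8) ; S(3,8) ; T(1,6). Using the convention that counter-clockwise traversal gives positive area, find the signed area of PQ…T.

Apply the shoelace formula: 2A = Σ (x_i·y_{i+1} − x_{i+1}·y_i), indices taken mod 5.
Σ = (-48) + (171) + (32) + (10) + (-39) = 126
Signed area = Σ/2 = 63 (positive ⇒ counter-clockwise traversal).

63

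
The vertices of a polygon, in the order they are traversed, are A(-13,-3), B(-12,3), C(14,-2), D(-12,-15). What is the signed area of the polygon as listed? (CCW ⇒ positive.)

Σ = (-75) + (-18) + (-234) + (-159) = -486
Signed area = Σ/2 = -243 (negative ⇒ clockwise traversal).

-243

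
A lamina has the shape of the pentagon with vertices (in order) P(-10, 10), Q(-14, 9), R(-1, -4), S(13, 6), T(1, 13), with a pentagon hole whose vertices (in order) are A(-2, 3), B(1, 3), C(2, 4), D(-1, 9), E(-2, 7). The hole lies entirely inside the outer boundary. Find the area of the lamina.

Outer boundary:
Apply Gauss's area formula: 2A = Σ (x_i·y_{i+1} − x_{i+1}·y_i), indices taken mod 5.
Cross-terms: 50, 65, 46, 163, 140  ⇒  Σ = 464
Area = |Σ|/2 = 232.
Hole:
Σ = (-9) + (-2) + (22) + (11) + (8) = 30
Area = |Σ|/2 = 15.
Net area = 232 − 15 = 217.

217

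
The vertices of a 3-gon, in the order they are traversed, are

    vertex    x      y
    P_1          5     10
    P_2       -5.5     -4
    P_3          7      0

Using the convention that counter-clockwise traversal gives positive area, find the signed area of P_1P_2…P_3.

Cross-terms: 35, 28, 70  ⇒  Σ = 133
Signed area = Σ/2 = 66.5 (positive ⇒ counter-clockwise traversal).

66.5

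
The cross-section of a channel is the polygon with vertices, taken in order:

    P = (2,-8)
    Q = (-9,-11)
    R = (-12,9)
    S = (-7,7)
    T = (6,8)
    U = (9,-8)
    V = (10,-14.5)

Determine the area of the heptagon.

Σ = (-94) + (-213) + (-21) + (-98) + (-120) + (-50.5) + (-51) = -647.5
Area = |Σ|/2 = 323.75.

323.75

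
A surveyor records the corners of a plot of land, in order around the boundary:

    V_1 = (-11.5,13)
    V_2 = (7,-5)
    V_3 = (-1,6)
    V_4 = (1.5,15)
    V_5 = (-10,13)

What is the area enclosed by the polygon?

84.25

V_1→V_2: (-11.5)(-5) − (7)(13) = -33.5
V_2→V_3: (7)(6) − (-1)(-5) = 37
V_3→V_4: (-1)(15) − (1.5)(6) = -24
V_4→V_5: (1.5)(13) − (-10)(15) = 169.5
V_5→V_1: (-10)(13) − (-11.5)(13) = 19.5
Σ = 168.5
Area = |Σ|/2 = 84.25.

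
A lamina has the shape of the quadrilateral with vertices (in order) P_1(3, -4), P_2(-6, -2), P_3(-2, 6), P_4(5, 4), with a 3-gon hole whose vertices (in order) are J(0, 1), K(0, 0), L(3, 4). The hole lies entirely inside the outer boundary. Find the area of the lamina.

Outer boundary:
Apply the surveyor's formula: 2A = Σ (x_i·y_{i+1} − x_{i+1}·y_i), indices taken mod 4.
Σ = (-30) + (-40) + (-38) + (-32) = -140
Area = |Σ|/2 = 70.
Hole:
Σ = (0) + (0) + (3) = 3
Area = |Σ|/2 = 1.5.
Net area = 70 − 1.5 = 68.5.

68.5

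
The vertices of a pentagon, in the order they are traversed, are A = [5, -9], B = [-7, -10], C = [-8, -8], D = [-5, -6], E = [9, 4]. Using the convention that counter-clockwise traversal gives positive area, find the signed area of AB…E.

Apply Gauss's area formula: 2A = Σ (x_i·y_{i+1} − x_{i+1}·y_i), indices taken mod 5.
Σ = (-113) + (-24) + (8) + (34) + (-101) = -196
Signed area = Σ/2 = -98 (negative ⇒ clockwise traversal).

-98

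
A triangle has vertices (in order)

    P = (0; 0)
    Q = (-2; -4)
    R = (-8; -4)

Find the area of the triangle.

12

P→Q: (0)(-4) − (-2)(0) = 0
Q→R: (-2)(-4) − (-8)(-4) = -24
R→P: (-8)(0) − (0)(-4) = 0
Σ = -24
Area = |Σ|/2 = 12.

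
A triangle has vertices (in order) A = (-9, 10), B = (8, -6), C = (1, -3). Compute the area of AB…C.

Apply the surveyor's formula: 2A = Σ (x_i·y_{i+1} − x_{i+1}·y_i), indices taken mod 3.
A→B: (-9)(-6) − (8)(10) = -26
B→C: (8)(-3) − (1)(-6) = -18
C→A: (1)(10) − (-9)(-3) = -17
Σ = -61
Area = |Σ|/2 = 30.5.

30.5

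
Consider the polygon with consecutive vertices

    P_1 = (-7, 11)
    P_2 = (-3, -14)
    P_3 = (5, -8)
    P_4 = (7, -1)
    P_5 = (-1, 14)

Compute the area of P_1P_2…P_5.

230

Apply the shoelace (surveyor's) formula: 2A = Σ (x_i·y_{i+1} − x_{i+1}·y_i), indices taken mod 5.
Σ = (131) + (94) + (51) + (97) + (87) = 460
Area = |Σ|/2 = 230.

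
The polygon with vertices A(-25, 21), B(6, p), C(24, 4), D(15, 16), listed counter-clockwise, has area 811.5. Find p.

Write out the shoelace sum; only the two edges meeting at B involve p:
2·Area = [((-25)·p − 6·21) + (6·4 − 24·p)] + 1039
       = -49·p + 937 = 1623
⇒ p = -14.

-14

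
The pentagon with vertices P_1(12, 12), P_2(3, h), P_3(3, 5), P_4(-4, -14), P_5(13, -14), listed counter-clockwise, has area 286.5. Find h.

6

Write out the shoelace sum; only the two edges meeting at P_2 involve h:
2·Area = [(12·h − 3·12) + (3·5 − 3·h)] + 540
       = 9·h + 519 = 573
⇒ h = 6.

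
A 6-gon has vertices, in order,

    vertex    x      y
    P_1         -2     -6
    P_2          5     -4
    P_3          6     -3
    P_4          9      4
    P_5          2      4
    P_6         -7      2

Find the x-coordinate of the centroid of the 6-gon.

Apply the surveyor's formula. First the cross-terms c_i = x_i·y_{i+1} − x_{i+1}·y_i:
  38, 9, 51, 28, 32, 46  ⇒  2A = 204, A = 102.
Then Σ (x_i + x_{i+1})·c_i = 712, so x̄ = 712 / (6·102) = 178/153.

178/153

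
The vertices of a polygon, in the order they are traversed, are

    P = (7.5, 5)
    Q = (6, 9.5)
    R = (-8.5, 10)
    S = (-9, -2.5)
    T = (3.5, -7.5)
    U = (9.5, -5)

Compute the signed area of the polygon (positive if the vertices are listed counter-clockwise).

P→Q: (7.5)(9.5) − (6)(5) = 41.25
Q→R: (6)(10) − (-8.5)(9.5) = 140.75
R→S: (-8.5)(-2.5) − (-9)(10) = 111.25
S→T: (-9)(-7.5) − (3.5)(-2.5) = 76.25
T→U: (3.5)(-5) − (9.5)(-7.5) = 53.75
U→P: (9.5)(5) − (7.5)(-5) = 85
Σ = 508.25
Signed area = Σ/2 = 254.125 (positive ⇒ counter-clockwise traversal).

254.125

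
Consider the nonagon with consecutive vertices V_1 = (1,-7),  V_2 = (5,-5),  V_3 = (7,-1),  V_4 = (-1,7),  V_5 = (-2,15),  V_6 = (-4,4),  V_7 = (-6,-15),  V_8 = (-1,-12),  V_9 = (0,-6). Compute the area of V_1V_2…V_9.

156

Cross-terms: 30, 30, 48, -1, 52, 84, 57, 6, 6  ⇒  Σ = 312
Area = |Σ|/2 = 156.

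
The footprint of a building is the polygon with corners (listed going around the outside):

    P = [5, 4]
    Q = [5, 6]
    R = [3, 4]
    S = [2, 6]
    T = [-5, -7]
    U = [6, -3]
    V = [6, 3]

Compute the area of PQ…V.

Σ = (10) + (2) + (10) + (16) + (57) + (36) + (9) = 140
Area = |Σ|/2 = 70.

70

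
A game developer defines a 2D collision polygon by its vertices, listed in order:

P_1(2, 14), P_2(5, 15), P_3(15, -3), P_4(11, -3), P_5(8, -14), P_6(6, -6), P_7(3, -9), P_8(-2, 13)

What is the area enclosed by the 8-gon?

227.5

Apply Gauss's area formula: 2A = Σ (x_i·y_{i+1} − x_{i+1}·y_i), indices taken mod 8.
Σ = (-40) + (-240) + (-12) + (-130) + (36) + (-36) + (21) + (-54) = -455
Area = |Σ|/2 = 227.5.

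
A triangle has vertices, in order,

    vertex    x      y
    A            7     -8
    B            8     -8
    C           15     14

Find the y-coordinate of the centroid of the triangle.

-2/3

Apply the surveyor's formula. First the cross-terms c_i = x_i·y_{i+1} − x_{i+1}·y_i:
  8, 232, -218  ⇒  2A = 22, A = 11.
Then Σ (y_i + y_{i+1})·c_i = -44, so ȳ = -44 / (6·11) = -2/3.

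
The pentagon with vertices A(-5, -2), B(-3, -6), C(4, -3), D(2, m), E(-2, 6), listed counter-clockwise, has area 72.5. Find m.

6

The doubled signed area Σ (x_i y_{i+1} − x_{i+1} y_i) is linear in m.
With m=0 it equals 109; the coefficient of m is 6 (from the two edges through D).
So 6·m + 109 = 2·72.5 = 145 ⇒ m = 6.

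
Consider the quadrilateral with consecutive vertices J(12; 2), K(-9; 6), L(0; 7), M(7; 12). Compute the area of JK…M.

76

Apply the shoelace formula: 2A = Σ (x_i·y_{i+1} − x_{i+1}·y_i), indices taken mod 4.
Cross-terms: 90, -63, -49, -130  ⇒  Σ = -152
Area = |Σ|/2 = 76.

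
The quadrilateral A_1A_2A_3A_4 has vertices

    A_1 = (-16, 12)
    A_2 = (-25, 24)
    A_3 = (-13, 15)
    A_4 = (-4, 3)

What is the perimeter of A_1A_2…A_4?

60

|A_1A_2| = √((-9)² + (12)²) = √225 = 15
|A_2A_3| = √((12)² + (-9)²) = √225 = 15
|A_3A_4| = √((9)² + (-12)²) = √225 = 15
|A_4A_1| = √((-12)² + (9)²) = √225 = 15
Perimeter = 15 + 15 + 15 + 15 = 60.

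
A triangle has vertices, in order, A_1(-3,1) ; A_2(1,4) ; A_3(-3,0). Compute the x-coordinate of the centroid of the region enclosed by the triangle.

-5/3

Apply the surveyor's formula. First the cross-terms c_i = x_i·y_{i+1} − x_{i+1}·y_i:
  -13, 12, -3  ⇒  2A = -4, A = -2.
Then Σ (x_i + x_{i+1})·c_i = 20, so x̄ = 20 / (6·(-2)) = -5/3.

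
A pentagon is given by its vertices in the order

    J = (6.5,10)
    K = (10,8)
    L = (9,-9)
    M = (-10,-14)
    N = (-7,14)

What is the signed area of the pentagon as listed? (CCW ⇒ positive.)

-412.5

Apply the surveyor's formula: 2A = Σ (x_i·y_{i+1} − x_{i+1}·y_i), indices taken mod 5.
Cross-terms: -48, -162, -216, -238, -161  ⇒  Σ = -825
Signed area = Σ/2 = -412.5 (negative ⇒ clockwise traversal).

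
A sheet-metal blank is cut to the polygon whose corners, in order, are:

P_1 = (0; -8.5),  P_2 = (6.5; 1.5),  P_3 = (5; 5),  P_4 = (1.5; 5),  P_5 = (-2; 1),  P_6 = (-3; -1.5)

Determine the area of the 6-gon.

70.375

Apply the shoelace formula: 2A = Σ (x_i·y_{i+1} − x_{i+1}·y_i), indices taken mod 6.
Cross-terms: 55.25, 25, 17.5, 11.5, 6, 25.5  ⇒  Σ = 140.75
Area = |Σ|/2 = 70.375.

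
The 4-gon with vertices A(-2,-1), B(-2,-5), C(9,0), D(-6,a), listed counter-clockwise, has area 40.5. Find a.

2

The doubled signed area Σ (x_i y_{i+1} − x_{i+1} y_i) is linear in a.
With a=0 it equals 59; the coefficient of a is 11 (from the two edges through D).
So 11·a + 59 = 2·40.5 = 81 ⇒ a = 2.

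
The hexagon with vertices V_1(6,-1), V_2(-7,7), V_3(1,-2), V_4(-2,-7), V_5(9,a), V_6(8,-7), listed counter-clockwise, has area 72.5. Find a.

Write out the shoelace sum; only the two edges meeting at V_5 involve a:
2·Area = [((-2)·a − 9·(-7)) + (9·(-7) − 8·a)] + 65
       = -10·a + 65 = 145
⇒ a = -8.

-8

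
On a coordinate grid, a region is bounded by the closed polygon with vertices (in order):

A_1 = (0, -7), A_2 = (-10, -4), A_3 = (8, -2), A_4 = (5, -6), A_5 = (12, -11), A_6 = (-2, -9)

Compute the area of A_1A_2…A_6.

Apply the surveyor's formula: 2A = Σ (x_i·y_{i+1} − x_{i+1}·y_i), indices taken mod 6.
A_1→A_2: (0)(-4) − (-10)(-7) = -70
A_2→A_3: (-10)(-2) − (8)(-4) = 52
A_3→A_4: (8)(-6) − (5)(-2) = -38
A_4→A_5: (5)(-11) − (12)(-6) = 17
A_5→A_6: (12)(-9) − (-2)(-11) = -130
A_6→A_1: (-2)(-7) − (0)(-9) = 14
Σ = -155
Area = |Σ|/2 = 77.5.

77.5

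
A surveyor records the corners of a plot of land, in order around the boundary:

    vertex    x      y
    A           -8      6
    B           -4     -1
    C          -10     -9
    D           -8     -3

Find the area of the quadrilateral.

28

Σ = (32) + (26) + (-42) + (-72) = -56
Area = |Σ|/2 = 28.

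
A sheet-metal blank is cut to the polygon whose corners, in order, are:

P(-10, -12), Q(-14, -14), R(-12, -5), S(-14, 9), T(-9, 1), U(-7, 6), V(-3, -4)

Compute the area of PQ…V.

121

Apply Gauss's area formula: 2A = Σ (x_i·y_{i+1} − x_{i+1}·y_i), indices taken mod 7.
Cross-terms: -28, -98, -178, 67, -47, 46, -4  ⇒  Σ = -242
Area = |Σ|/2 = 121.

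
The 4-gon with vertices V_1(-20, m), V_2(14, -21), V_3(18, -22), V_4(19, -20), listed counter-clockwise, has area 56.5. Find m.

-7

The doubled signed area Σ (x_i y_{i+1} − x_{i+1} y_i) is linear in m.
With m=0 it equals 148; the coefficient of m is 5 (from the two edges through V_1).
So 5·m + 148 = 2·56.5 = 113 ⇒ m = -7.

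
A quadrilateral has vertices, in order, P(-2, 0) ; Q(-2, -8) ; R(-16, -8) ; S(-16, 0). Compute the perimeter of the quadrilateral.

|PQ| = √((0)² + (-8)²) = √64 = 8
|QR| = √((-14)² + (0)²) = √196 = 14
|RS| = √((0)² + (8)²) = √64 = 8
|SP| = √((14)² + (0)²) = √196 = 14
Perimeter = 8 + 14 + 8 + 14 = 44.

44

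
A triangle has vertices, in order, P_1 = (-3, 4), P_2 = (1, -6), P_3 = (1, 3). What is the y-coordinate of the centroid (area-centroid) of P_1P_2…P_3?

Apply the shoelace formula. First the cross-terms c_i = x_i·y_{i+1} − x_{i+1}·y_i:
  14, 9, 13  ⇒  2A = 36, A = 18.
Then Σ (y_i + y_{i+1})·c_i = 36, so ȳ = 36 / (6·18) = 1/3.

1/3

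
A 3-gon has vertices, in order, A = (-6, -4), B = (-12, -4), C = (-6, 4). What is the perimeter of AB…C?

24

|AB| = √((-6)² + (0)²) = √36 = 6
|BC| = √((6)² + (8)²) = √100 = 10
|CA| = √((0)² + (-8)²) = √64 = 8
Perimeter = 6 + 10 + 8 = 24.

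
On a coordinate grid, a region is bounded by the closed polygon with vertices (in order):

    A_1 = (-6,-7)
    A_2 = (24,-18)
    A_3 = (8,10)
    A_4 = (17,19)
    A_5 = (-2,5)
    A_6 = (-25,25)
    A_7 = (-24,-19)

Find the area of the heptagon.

Apply the shoelace formula: 2A = Σ (x_i·y_{i+1} − x_{i+1}·y_i), indices taken mod 7.
Σ = (276) + (384) + (-18) + (123) + (75) + (1075) + (54) = 1969
Area = |Σ|/2 = 984.5.

984.5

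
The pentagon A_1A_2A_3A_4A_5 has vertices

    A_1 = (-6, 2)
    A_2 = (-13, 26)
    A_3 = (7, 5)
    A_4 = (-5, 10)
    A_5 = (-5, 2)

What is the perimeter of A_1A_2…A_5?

|A_1A_2| = √((-7)² + (24)²) = √625 = 25
|A_2A_3| = √((20)² + (-21)²) = √841 = 29
|A_3A_4| = √((-12)² + (5)²) = √169 = 13
|A_4A_5| = √((0)² + (-8)²) = √64 = 8
|A_5A_1| = √((-1)² + (0)²) = √1 = 1
Perimeter = 25 + 29 + 13 + 8 + 1 = 76.

76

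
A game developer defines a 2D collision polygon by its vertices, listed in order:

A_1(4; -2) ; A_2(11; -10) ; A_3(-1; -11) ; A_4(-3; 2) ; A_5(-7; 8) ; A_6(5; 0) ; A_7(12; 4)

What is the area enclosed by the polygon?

127

A_1→A_2: (4)(-10) − (11)(-2) = -18
A_2→A_3: (11)(-11) − (-1)(-10) = -131
A_3→A_4: (-1)(2) − (-3)(-11) = -35
A_4→A_5: (-3)(8) − (-7)(2) = -10
A_5→A_6: (-7)(0) − (5)(8) = -40
A_6→A_7: (5)(4) − (12)(0) = 20
A_7→A_1: (12)(-2) − (4)(4) = -40
Σ = -254
Area = |Σ|/2 = 127.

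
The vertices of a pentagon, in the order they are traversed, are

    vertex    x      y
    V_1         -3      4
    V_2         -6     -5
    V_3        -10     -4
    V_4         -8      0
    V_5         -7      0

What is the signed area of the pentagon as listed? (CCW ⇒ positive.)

-23.5

Apply the shoelace (surveyor's) formula: 2A = Σ (x_i·y_{i+1} − x_{i+1}·y_i), indices taken mod 5.
Cross-terms: 39, -26, -32, 0, -28  ⇒  Σ = -47
Signed area = Σ/2 = -23.5 (negative ⇒ clockwise traversal).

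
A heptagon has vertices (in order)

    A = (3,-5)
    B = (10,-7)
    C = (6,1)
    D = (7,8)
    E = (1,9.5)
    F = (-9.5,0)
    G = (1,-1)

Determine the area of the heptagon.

139.125

Apply the surveyor's formula: 2A = Σ (x_i·y_{i+1} − x_{i+1}·y_i), indices taken mod 7.
Σ = (29) + (52) + (41) + (58.5) + (90.25) + (9.5) + (-2) = 278.25
Area = |Σ|/2 = 139.125.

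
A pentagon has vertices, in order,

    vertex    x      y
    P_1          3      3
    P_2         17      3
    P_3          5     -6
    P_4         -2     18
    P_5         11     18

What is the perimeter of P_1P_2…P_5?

84

|P_1P_2| = √((14)² + (0)²) = √196 = 14
|P_2P_3| = √((-12)² + (-9)²) = √225 = 15
|P_3P_4| = √((-7)² + (24)²) = √625 = 25
|P_4P_5| = √((13)² + (0)²) = √169 = 13
|P_5P_1| = √((-8)² + (-15)²) = √289 = 17
Perimeter = 14 + 15 + 25 + 13 + 17 = 84.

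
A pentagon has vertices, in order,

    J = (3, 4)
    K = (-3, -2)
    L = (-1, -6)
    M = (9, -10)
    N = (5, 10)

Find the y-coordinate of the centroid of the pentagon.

Apply Gauss's area formula. First the cross-terms c_i = x_i·y_{i+1} − x_{i+1}·y_i:
  6, 16, 64, 140, -10  ⇒  2A = 216, A = 108.
Then Σ (y_i + y_{i+1})·c_i = -1280, so ȳ = -1280 / (6·108) = -160/81.

-160/81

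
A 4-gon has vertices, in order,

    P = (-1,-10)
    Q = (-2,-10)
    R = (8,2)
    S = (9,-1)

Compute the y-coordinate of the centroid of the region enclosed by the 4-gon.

Apply the shoelace (surveyor's) formula. First the cross-terms c_i = x_i·y_{i+1} − x_{i+1}·y_i:
  -10, 76, -26, -91  ⇒  2A = -51, A = -25.5.
Then Σ (y_i + y_{i+1})·c_i = 567, so ȳ = 567 / (6·(-25.5)) = -63/17.

-63/17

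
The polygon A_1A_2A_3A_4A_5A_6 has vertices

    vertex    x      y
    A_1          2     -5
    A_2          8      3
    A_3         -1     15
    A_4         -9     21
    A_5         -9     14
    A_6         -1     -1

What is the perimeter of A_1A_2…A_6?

|A_1A_2| = √((6)² + (8)²) = √100 = 10
|A_2A_3| = √((-9)² + (12)²) = √225 = 15
|A_3A_4| = √((-8)² + (6)²) = √100 = 10
|A_4A_5| = √((0)² + (-7)²) = √49 = 7
|A_5A_6| = √((8)² + (-15)²) = √289 = 17
|A_6A_1| = √((3)² + (-4)²) = √25 = 5
Perimeter = 10 + 15 + 10 + 7 + 17 + 5 = 64.

64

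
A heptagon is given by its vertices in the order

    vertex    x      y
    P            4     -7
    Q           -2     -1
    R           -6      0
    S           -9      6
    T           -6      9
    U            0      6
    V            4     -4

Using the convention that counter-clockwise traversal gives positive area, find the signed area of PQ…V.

Apply the surveyor's formula: 2A = Σ (x_i·y_{i+1} − x_{i+1}·y_i), indices taken mod 7.
Σ = (-18) + (-6) + (-36) + (-45) + (-36) + (-24) + (-12) = -177
Signed area = Σ/2 = -88.5 (negative ⇒ clockwise traversal).

-88.5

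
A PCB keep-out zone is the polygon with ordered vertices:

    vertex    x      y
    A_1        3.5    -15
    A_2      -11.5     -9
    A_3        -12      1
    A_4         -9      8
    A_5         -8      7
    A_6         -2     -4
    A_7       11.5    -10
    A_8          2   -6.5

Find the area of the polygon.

179.75

Apply the shoelace formula: 2A = Σ (x_i·y_{i+1} − x_{i+1}·y_i), indices taken mod 8.
A_1→A_2: (3.5)(-9) − (-11.5)(-15) = -204
A_2→A_3: (-11.5)(1) − (-12)(-9) = -119.5
A_3→A_4: (-12)(8) − (-9)(1) = -87
A_4→A_5: (-9)(7) − (-8)(8) = 1
A_5→A_6: (-8)(-4) − (-2)(7) = 46
A_6→A_7: (-2)(-10) − (11.5)(-4) = 66
A_7→A_8: (11.5)(-6.5) − (2)(-10) = -54.75
A_8→A_1: (2)(-15) − (3.5)(-6.5) = -7.25
Σ = -359.5
Area = |Σ|/2 = 179.75.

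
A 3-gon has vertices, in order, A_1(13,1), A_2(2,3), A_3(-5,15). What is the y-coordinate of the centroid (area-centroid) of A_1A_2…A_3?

19/3

Apply Gauss's area formula. First the cross-terms c_i = x_i·y_{i+1} − x_{i+1}·y_i:
  37, 45, -200  ⇒  2A = -118, A = -59.
Then Σ (y_i + y_{i+1})·c_i = -2242, so ȳ = -2242 / (6·(-59)) = 19/3.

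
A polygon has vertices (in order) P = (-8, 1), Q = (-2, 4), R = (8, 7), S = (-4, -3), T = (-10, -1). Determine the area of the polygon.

58

P→Q: (-8)(4) − (-2)(1) = -30
Q→R: (-2)(7) − (8)(4) = -46
R→S: (8)(-3) − (-4)(7) = 4
S→T: (-4)(-1) − (-10)(-3) = -26
T→P: (-10)(1) − (-8)(-1) = -18
Σ = -116
Area = |Σ|/2 = 58.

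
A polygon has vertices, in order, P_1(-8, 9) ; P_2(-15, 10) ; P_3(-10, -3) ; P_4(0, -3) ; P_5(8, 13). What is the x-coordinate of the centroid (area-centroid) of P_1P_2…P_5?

Apply Gauss's area formula. First the cross-terms c_i = x_i·y_{i+1} − x_{i+1}·y_i:
  55, 145, 30, 24, 176  ⇒  2A = 430, A = 215.
Then Σ (x_i + x_{i+1})·c_i = -4998, so x̄ = -4998 / (6·215) = -833/215.

-833/215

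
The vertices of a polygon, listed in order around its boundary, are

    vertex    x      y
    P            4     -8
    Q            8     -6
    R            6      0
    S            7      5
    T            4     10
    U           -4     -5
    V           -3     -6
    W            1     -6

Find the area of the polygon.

112.5

Cross-terms: 40, 36, 30, 50, 20, 9, 24, 16  ⇒  Σ = 225
Area = |Σ|/2 = 112.5.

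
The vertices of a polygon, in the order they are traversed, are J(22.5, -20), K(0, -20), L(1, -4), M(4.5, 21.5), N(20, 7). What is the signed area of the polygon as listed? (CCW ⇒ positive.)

-673.25

Apply the surveyor's formula: 2A = Σ (x_i·y_{i+1} − x_{i+1}·y_i), indices taken mod 5.
Σ = (-450) + (20) + (39.5) + (-398.5) + (-557.5) = -1346.5
Signed area = Σ/2 = -673.25 (negative ⇒ clockwise traversal).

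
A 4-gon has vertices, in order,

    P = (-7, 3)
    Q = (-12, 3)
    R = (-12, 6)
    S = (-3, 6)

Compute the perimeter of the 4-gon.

22

|PQ| = √((-5)² + (0)²) = √25 = 5
|QR| = √((0)² + (3)²) = √9 = 3
|RS| = √((9)² + (0)²) = √81 = 9
|SP| = √((-4)² + (-3)²) = √25 = 5
Perimeter = 5 + 3 + 9 + 5 = 22.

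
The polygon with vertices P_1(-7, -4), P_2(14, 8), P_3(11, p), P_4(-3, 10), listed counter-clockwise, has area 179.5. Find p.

15

The doubled signed area Σ (x_i y_{i+1} − x_{i+1} y_i) is linear in p.
With p=0 it equals 104; the coefficient of p is 17 (from the two edges through P_3).
So 17·p + 104 = 2·179.5 = 359 ⇒ p = 15.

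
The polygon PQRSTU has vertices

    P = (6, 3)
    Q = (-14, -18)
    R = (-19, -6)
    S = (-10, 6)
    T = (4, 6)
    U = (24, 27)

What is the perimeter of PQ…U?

|PQ| = √((-20)² + (-21)²) = √841 = 29
|QR| = √((-5)² + (12)²) = √169 = 13
|RS| = √((9)² + (12)²) = √225 = 15
|ST| = √((14)² + (0)²) = √196 = 14
|TU| = √((20)² + (21)²) = √841 = 29
|UP| = √((-18)² + (-24)²) = √900 = 30
Perimeter = 29 + 13 + 15 + 14 + 29 + 30 = 130.

130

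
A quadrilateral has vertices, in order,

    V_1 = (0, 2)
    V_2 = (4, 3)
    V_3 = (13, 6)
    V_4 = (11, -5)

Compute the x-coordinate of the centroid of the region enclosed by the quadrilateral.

1063/132

Apply the shoelace (surveyor's) formula. First the cross-terms c_i = x_i·y_{i+1} − x_{i+1}·y_i:
  -8, -15, -131, 22  ⇒  2A = -132, A = -66.
Then Σ (x_i + x_{i+1})·c_i = -3189, so x̄ = -3189 / (6·(-66)) = 1063/132.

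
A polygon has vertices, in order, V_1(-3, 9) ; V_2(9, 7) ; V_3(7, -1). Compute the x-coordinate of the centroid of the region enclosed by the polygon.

Apply the shoelace formula. First the cross-terms c_i = x_i·y_{i+1} − x_{i+1}·y_i:
  -102, -58, 60  ⇒  2A = -100, A = -50.
Then Σ (x_i + x_{i+1})·c_i = -1300, so x̄ = -1300 / (6·(-50)) = 13/3.

13/3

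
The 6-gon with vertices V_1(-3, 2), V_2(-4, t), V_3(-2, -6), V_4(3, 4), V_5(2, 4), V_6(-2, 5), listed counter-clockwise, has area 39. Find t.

The doubled signed area Σ (x_i y_{i+1} − x_{i+1} y_i) is linear in t.
With t=0 it equals 75; the coefficient of t is -1 (from the two edges through V_2).
So -1·t + 75 = 2·39 = 78 ⇒ t = -3.

-3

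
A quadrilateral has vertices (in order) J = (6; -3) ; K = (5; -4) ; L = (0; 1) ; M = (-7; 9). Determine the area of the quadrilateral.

Apply the surveyor's formula: 2A = Σ (x_i·y_{i+1} − x_{i+1}·y_i), indices taken mod 4.
Σ = (-9) + (5) + (7) + (-33) = -30
Area = |Σ|/2 = 15.

15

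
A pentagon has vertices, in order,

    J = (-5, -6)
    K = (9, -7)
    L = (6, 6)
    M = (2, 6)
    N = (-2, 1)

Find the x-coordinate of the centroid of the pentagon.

Apply the shoelace formula. First the cross-terms c_i = x_i·y_{i+1} − x_{i+1}·y_i:
  89, 96, 24, 14, 17  ⇒  2A = 240, A = 120.
Then Σ (x_i + x_{i+1})·c_i = 1869, so x̄ = 1869 / (6·120) = 623/240.

623/240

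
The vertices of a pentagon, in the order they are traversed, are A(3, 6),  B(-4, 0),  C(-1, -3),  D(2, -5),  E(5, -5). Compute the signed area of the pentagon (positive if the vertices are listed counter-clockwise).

53.5

Apply the surveyor's formula: 2A = Σ (x_i·y_{i+1} − x_{i+1}·y_i), indices taken mod 5.
Σ = (24) + (12) + (11) + (15) + (45) = 107
Signed area = Σ/2 = 53.5 (positive ⇒ counter-clockwise traversal).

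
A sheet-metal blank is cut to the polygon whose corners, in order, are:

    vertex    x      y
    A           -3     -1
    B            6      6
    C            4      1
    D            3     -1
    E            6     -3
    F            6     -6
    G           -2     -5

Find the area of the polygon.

56.5

Apply the shoelace formula: 2A = Σ (x_i·y_{i+1} − x_{i+1}·y_i), indices taken mod 7.
A→B: (-3)(6) − (6)(-1) = -12
B→C: (6)(1) − (4)(6) = -18
C→D: (4)(-1) − (3)(1) = -7
D→E: (3)(-3) − (6)(-1) = -3
E→F: (6)(-6) − (6)(-3) = -18
F→G: (6)(-5) − (-2)(-6) = -42
G→A: (-2)(-1) − (-3)(-5) = -13
Σ = -113
Area = |Σ|/2 = 56.5.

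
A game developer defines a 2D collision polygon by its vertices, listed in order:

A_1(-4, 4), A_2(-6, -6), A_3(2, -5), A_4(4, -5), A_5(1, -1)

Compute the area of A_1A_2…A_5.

50.5

Apply Gauss's area formula: 2A = Σ (x_i·y_{i+1} − x_{i+1}·y_i), indices taken mod 5.
Σ = (48) + (42) + (10) + (1) + (0) = 101
Area = |Σ|/2 = 50.5.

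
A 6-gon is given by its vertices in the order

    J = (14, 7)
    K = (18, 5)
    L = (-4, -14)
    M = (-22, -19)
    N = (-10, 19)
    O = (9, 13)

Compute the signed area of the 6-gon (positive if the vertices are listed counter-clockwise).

-774

Apply Gauss's area formula: 2A = Σ (x_i·y_{i+1} − x_{i+1}·y_i), indices taken mod 6.
Cross-terms: -56, -232, -232, -608, -301, -119  ⇒  Σ = -1548
Signed area = Σ/2 = -774 (negative ⇒ clockwise traversal).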